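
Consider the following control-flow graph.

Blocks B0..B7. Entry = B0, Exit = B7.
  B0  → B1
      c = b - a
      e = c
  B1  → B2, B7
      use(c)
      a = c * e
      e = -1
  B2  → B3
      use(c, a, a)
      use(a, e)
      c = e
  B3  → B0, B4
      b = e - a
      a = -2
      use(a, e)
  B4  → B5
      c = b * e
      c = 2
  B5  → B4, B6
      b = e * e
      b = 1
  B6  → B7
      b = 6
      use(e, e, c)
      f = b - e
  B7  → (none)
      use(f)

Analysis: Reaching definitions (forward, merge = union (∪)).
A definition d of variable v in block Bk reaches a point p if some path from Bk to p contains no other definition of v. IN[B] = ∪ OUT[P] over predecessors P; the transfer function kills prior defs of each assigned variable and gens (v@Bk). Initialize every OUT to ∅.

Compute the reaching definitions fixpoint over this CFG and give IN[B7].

Answer: {a@B1, a@B3, b@B3, b@B6, c@B0, c@B4, e@B1, f@B6}

Derivation:
Per-block solution:
  B0:  IN={a@B3, b@B3, c@B2, e@B1}  OUT={a@B3, b@B3, c@B0, e@B0}
  B1:  IN={a@B3, b@B3, c@B0, e@B0}  OUT={a@B1, b@B3, c@B0, e@B1}
  B2:  IN={a@B1, b@B3, c@B0, e@B1}  OUT={a@B1, b@B3, c@B2, e@B1}
  B3:  IN={a@B1, b@B3, c@B2, e@B1}  OUT={a@B3, b@B3, c@B2, e@B1}
  B4:  IN={a@B3, b@B3, b@B5, c@B2, c@B4, e@B1}  OUT={a@B3, b@B3, b@B5, c@B4, e@B1}
  B5:  IN={a@B3, b@B3, b@B5, c@B4, e@B1}  OUT={a@B3, b@B5, c@B4, e@B1}
  B6:  IN={a@B3, b@B5, c@B4, e@B1}  OUT={a@B3, b@B6, c@B4, e@B1, f@B6}
  B7:  IN={a@B1, a@B3, b@B3, b@B6, c@B0, c@B4, e@B1, f@B6}  OUT={a@B1, a@B3, b@B3, b@B6, c@B0, c@B4, e@B1, f@B6}

Merge at B7: IN[B7] = OUT[B1] ⊔ OUT[B6] = {a@B1, a@B3, b@B3, b@B6, c@B0, c@B4, e@B1, f@B6}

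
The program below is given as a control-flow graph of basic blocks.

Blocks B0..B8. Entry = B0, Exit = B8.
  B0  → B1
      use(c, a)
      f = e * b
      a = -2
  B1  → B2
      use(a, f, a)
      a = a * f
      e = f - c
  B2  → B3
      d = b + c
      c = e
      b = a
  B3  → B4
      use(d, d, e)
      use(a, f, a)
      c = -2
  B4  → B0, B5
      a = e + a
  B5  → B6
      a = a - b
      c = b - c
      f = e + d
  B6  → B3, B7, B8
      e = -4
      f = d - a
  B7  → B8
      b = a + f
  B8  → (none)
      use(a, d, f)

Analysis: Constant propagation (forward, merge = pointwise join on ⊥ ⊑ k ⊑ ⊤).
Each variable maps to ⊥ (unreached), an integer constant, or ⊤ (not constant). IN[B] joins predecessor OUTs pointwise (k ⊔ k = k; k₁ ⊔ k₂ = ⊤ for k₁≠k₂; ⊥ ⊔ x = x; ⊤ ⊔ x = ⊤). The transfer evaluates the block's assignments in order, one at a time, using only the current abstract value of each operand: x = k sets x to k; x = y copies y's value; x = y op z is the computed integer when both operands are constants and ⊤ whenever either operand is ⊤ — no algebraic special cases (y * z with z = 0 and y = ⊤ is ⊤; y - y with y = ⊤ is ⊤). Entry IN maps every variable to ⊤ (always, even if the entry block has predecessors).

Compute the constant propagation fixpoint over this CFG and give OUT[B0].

Answer: {a: -2, b: ⊤, c: ⊤, d: ⊤, e: ⊤, f: ⊤}

Derivation:
Fixpoint table:
  B0: | IN=(all ⊤) | OUT={a:-2; rest ⊤}
  B1: | IN={a:-2; rest ⊤} | OUT=(all ⊤)
  B2: | IN=(all ⊤) | OUT=(all ⊤)
  B3: | IN=(all ⊤) | OUT={c:-2; rest ⊤}
  B4: | IN={c:-2; rest ⊤} | OUT={c:-2; rest ⊤}
  B5: | IN={c:-2; rest ⊤} | OUT=(all ⊤)
  B6: | IN=(all ⊤) | OUT={e:-4; rest ⊤}
  B7: | IN={e:-4; rest ⊤} | OUT={e:-4; rest ⊤}
  B8: | IN={e:-4; rest ⊤} | OUT={e:-4; rest ⊤}

Merge at B0 (entry node, so the boundary value (all ⊤) is joined with the incoming edge(s)): IN[B0] = (all ⊤) ⊔ OUT[B4] = {a: ⊤, b: ⊤, c: ⊤, d: ⊤, e: ⊤, f: ⊤}
Applying B0's transfer function to that IN value gives OUT[B0] (row B0 above).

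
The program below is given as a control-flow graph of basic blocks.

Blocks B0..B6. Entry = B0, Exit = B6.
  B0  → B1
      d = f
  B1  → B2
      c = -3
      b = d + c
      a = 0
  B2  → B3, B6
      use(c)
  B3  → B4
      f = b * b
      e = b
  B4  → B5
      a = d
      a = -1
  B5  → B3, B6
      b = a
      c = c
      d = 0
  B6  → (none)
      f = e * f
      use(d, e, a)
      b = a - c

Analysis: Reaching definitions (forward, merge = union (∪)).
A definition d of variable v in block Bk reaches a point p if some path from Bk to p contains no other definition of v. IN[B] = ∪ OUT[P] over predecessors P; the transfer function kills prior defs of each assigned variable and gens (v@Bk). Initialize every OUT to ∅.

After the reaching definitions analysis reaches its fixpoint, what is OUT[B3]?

Answer: {a@B1, a@B4, b@B1, b@B5, c@B1, c@B5, d@B0, d@B5, e@B3, f@B3}

Derivation:
Per-block solution:
  B0:   IN={}   OUT={d@B0}
  B1:   IN={d@B0}   OUT={a@B1, b@B1, c@B1, d@B0}
  B2:   IN={a@B1, b@B1, c@B1, d@B0}   OUT={a@B1, b@B1, c@B1, d@B0}
  B3:   IN={a@B1, a@B4, b@B1, b@B5, c@B1, c@B5, d@B0, d@B5, e@B3, f@B3}   OUT={a@B1, a@B4, b@B1, b@B5, c@B1, c@B5, d@B0, d@B5, e@B3, f@B3}
  B4:   IN={a@B1, a@B4, b@B1, b@B5, c@B1, c@B5, d@B0, d@B5, e@B3, f@B3}   OUT={a@B4, b@B1, b@B5, c@B1, c@B5, d@B0, d@B5, e@B3, f@B3}
  B5:   IN={a@B4, b@B1, b@B5, c@B1, c@B5, d@B0, d@B5, e@B3, f@B3}   OUT={a@B4, b@B5, c@B5, d@B5, e@B3, f@B3}
  B6:   IN={a@B1, a@B4, b@B1, b@B5, c@B1, c@B5, d@B0, d@B5, e@B3, f@B3}   OUT={a@B1, a@B4, b@B6, c@B1, c@B5, d@B0, d@B5, e@B3, f@B6}

Merge at B3: IN[B3] = OUT[B2] ⊔ OUT[B5] = {a@B1, a@B4, b@B1, b@B5, c@B1, c@B5, d@B0, d@B5, e@B3, f@B3}
Applying B3's transfer function to that IN value gives OUT[B3] (row B3 above).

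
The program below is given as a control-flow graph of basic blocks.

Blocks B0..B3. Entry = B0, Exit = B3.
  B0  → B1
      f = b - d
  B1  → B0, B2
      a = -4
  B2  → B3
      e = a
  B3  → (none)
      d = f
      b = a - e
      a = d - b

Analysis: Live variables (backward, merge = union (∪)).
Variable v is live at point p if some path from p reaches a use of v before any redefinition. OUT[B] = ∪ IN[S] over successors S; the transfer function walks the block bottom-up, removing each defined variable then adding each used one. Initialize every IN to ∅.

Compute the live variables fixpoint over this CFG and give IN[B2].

Answer: {a, f}

Working:
Fixpoint table:
  B0:  IN={b, d}  OUT={b, d, f}
  B1:  IN={b, d, f}  OUT={a, b, d, f}
  B2:  IN={a, f}  OUT={a, e, f}
  B3:  IN={a, e, f}  OUT={}

Merge at B2: OUT[B2] = IN[B3] = {a, e, f}
Applying B2's transfer function to that OUT value gives IN[B2] (row B2 above).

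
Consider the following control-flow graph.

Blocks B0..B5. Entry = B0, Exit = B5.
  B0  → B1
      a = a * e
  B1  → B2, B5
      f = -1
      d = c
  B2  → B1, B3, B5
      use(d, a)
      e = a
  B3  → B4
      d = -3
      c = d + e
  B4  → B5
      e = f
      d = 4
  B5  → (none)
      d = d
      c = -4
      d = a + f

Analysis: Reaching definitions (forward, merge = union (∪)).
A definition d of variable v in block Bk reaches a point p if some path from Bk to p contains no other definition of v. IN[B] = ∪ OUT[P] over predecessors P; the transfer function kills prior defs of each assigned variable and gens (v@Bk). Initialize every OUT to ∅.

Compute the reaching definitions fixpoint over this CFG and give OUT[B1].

Converged values:
  B0:  IN={}  OUT={a@B0}
  B1:  IN={a@B0, d@B1, e@B2, f@B1}  OUT={a@B0, d@B1, e@B2, f@B1}
  B2:  IN={a@B0, d@B1, e@B2, f@B1}  OUT={a@B0, d@B1, e@B2, f@B1}
  B3:  IN={a@B0, d@B1, e@B2, f@B1}  OUT={a@B0, c@B3, d@B3, e@B2, f@B1}
  B4:  IN={a@B0, c@B3, d@B3, e@B2, f@B1}  OUT={a@B0, c@B3, d@B4, e@B4, f@B1}
  B5:  IN={a@B0, c@B3, d@B1, d@B4, e@B2, e@B4, f@B1}  OUT={a@B0, c@B5, d@B5, e@B2, e@B4, f@B1}

Merge at B1: IN[B1] = OUT[B0] ⊔ OUT[B2] = {a@B0, d@B1, e@B2, f@B1}
Applying B1's transfer function to that IN value gives OUT[B1] (row B1 above).

Answer: {a@B0, d@B1, e@B2, f@B1}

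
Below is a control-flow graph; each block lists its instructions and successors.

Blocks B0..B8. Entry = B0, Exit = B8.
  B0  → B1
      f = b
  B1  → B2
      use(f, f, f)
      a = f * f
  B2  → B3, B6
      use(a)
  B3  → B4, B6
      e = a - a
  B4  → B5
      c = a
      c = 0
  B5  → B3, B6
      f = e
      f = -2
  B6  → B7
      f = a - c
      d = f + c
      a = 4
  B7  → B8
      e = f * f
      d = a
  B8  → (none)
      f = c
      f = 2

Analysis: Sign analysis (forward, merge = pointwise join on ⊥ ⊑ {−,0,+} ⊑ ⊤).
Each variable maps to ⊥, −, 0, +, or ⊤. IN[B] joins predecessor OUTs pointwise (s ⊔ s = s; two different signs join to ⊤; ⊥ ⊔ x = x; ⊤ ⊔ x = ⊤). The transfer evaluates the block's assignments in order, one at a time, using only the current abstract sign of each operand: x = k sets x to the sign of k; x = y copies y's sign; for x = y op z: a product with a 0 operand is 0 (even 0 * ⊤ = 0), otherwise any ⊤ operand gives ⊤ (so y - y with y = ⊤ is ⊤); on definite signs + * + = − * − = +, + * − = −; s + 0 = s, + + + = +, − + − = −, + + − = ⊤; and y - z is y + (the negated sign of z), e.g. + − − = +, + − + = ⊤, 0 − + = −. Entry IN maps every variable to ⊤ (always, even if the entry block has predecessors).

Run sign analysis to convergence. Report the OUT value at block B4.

Converged values:
  B0:  IN=(all ⊤)  OUT=(all ⊤)
  B1:  IN=(all ⊤)  OUT=(all ⊤)
  B2:  IN=(all ⊤)  OUT=(all ⊤)
  B3:  IN=(all ⊤)  OUT=(all ⊤)
  B4:  IN=(all ⊤)  OUT={c:0; rest ⊤}
  B5:  IN={c:0; rest ⊤}  OUT={c:0, f:-; rest ⊤}
  B6:  IN=(all ⊤)  OUT={a:+; rest ⊤}
  B7:  IN={a:+; rest ⊤}  OUT={a:+, d:+; rest ⊤}
  B8:  IN={a:+, d:+; rest ⊤}  OUT={a:+, d:+, f:+; rest ⊤}

Merge at B4: IN[B4] = OUT[B3] = {a: ⊤, b: ⊤, c: ⊤, d: ⊤, e: ⊤, f: ⊤}
Applying B4's transfer function to that IN value gives OUT[B4] (row B4 above).

Answer: {a: ⊤, b: ⊤, c: 0, d: ⊤, e: ⊤, f: ⊤}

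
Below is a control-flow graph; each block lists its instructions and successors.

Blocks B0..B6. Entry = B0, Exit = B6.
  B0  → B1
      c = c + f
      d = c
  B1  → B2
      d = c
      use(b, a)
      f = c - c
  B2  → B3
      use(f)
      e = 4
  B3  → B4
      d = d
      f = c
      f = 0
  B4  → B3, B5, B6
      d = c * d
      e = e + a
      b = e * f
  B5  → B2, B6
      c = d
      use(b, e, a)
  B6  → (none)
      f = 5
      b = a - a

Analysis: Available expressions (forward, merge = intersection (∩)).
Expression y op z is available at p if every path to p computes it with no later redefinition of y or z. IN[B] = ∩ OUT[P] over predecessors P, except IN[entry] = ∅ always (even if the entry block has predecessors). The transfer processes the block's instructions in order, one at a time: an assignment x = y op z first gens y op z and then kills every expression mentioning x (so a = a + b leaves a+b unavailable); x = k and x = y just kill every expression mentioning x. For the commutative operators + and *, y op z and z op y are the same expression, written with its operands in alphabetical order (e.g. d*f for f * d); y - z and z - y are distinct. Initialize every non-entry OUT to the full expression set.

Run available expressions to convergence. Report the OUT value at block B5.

Answer: {e*f}

Working:
Fixpoint table:
  B0: | IN={} | OUT={}
  B1: | IN={} | OUT={c-c}
  B2: | IN={} | OUT={}
  B3: | IN={} | OUT={}
  B4: | IN={} | OUT={e*f}
  B5: | IN={e*f} | OUT={e*f}
  B6: | IN={e*f} | OUT={a-a}

Merge at B5: IN[B5] = OUT[B4] = {e*f}
Applying B5's transfer function to that IN value gives OUT[B5] (row B5 above).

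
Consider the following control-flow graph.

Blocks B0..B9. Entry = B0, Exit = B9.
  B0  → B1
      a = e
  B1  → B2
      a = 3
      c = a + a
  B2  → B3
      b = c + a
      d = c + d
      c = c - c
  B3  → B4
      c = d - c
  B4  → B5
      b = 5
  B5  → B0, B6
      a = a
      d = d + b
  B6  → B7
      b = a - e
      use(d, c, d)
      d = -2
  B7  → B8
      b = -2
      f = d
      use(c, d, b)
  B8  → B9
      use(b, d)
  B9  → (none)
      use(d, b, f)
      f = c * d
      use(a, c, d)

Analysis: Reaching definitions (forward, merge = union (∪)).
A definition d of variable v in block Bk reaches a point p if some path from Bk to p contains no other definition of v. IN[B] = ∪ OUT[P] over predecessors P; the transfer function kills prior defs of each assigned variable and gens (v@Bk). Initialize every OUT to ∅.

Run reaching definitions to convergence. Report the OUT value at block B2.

Answer: {a@B1, b@B2, c@B2, d@B2}

Trace:
Converged values:
  B0:  IN={a@B5, b@B4, c@B3, d@B5}  OUT={a@B0, b@B4, c@B3, d@B5}
  B1:  IN={a@B0, b@B4, c@B3, d@B5}  OUT={a@B1, b@B4, c@B1, d@B5}
  B2:  IN={a@B1, b@B4, c@B1, d@B5}  OUT={a@B1, b@B2, c@B2, d@B2}
  B3:  IN={a@B1, b@B2, c@B2, d@B2}  OUT={a@B1, b@B2, c@B3, d@B2}
  B4:  IN={a@B1, b@B2, c@B3, d@B2}  OUT={a@B1, b@B4, c@B3, d@B2}
  B5:  IN={a@B1, b@B4, c@B3, d@B2}  OUT={a@B5, b@B4, c@B3, d@B5}
  B6:  IN={a@B5, b@B4, c@B3, d@B5}  OUT={a@B5, b@B6, c@B3, d@B6}
  B7:  IN={a@B5, b@B6, c@B3, d@B6}  OUT={a@B5, b@B7, c@B3, d@B6, f@B7}
  B8:  IN={a@B5, b@B7, c@B3, d@B6, f@B7}  OUT={a@B5, b@B7, c@B3, d@B6, f@B7}
  B9:  IN={a@B5, b@B7, c@B3, d@B6, f@B7}  OUT={a@B5, b@B7, c@B3, d@B6, f@B9}

Merge at B2: IN[B2] = OUT[B1] = {a@B1, b@B4, c@B1, d@B5}
Applying B2's transfer function to that IN value gives OUT[B2] (row B2 above).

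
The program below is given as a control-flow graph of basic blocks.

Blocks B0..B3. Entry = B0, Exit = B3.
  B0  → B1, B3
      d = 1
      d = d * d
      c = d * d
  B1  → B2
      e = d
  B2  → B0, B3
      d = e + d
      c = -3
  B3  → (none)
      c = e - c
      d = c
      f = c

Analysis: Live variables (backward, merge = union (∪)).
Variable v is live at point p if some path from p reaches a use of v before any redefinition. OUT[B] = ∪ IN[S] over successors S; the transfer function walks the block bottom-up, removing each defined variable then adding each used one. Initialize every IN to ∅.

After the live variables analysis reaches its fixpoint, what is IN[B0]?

Answer: {e}

Derivation:
Fixpoint table:
  B0:  IN={e}  OUT={c, d, e}
  B1:  IN={d}  OUT={d, e}
  B2:  IN={d, e}  OUT={c, e}
  B3:  IN={c, e}  OUT={}

Merge at B0: OUT[B0] = IN[B1] ⊔ IN[B3] = {c, d, e}
Applying B0's transfer function to that OUT value gives IN[B0] (row B0 above).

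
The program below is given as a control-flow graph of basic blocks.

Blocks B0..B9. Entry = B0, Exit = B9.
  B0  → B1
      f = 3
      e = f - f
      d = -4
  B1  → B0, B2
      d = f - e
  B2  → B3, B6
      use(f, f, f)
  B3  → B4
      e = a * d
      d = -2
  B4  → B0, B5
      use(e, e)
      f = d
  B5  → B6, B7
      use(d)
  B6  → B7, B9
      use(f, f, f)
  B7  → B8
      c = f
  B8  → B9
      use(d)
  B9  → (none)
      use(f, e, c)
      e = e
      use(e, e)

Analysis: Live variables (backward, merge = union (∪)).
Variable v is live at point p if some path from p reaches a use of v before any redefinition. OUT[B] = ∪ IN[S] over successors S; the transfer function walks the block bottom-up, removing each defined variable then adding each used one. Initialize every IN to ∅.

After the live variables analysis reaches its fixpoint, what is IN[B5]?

Fixpoint table:
  B0:   IN={a, c}   OUT={a, c, e, f}
  B1:   IN={a, c, e, f}   OUT={a, c, d, e, f}
  B2:   IN={a, c, d, e, f}   OUT={a, c, d, e, f}
  B3:   IN={a, c, d}   OUT={a, c, d, e}
  B4:   IN={a, c, d, e}   OUT={a, c, d, e, f}
  B5:   IN={c, d, e, f}   OUT={c, d, e, f}
  B6:   IN={c, d, e, f}   OUT={c, d, e, f}
  B7:   IN={d, e, f}   OUT={c, d, e, f}
  B8:   IN={c, d, e, f}   OUT={c, e, f}
  B9:   IN={c, e, f}   OUT={}

Merge at B5: OUT[B5] = IN[B6] ⊔ IN[B7] = {c, d, e, f}
Applying B5's transfer function to that OUT value gives IN[B5] (row B5 above).

Answer: {c, d, e, f}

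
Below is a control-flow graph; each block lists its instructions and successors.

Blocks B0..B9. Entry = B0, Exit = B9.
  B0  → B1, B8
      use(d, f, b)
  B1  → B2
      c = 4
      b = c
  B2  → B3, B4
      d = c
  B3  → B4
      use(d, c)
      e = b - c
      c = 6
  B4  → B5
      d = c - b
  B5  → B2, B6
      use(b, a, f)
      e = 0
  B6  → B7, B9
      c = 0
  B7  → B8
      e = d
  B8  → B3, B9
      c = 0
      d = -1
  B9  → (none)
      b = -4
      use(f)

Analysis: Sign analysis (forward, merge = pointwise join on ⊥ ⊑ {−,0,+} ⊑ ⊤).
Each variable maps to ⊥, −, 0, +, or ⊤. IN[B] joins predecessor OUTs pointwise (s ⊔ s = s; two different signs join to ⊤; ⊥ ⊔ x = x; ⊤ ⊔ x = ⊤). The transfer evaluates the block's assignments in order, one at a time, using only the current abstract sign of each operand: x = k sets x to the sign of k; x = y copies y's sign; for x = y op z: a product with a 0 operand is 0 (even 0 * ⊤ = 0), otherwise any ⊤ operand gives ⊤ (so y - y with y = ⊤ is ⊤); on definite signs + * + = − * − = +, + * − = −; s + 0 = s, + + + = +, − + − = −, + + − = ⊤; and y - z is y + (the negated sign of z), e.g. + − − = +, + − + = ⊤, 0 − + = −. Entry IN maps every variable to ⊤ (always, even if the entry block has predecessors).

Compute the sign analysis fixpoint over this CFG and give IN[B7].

Converged values:
  B0: | IN=(all ⊤) | OUT=(all ⊤)
  B1: | IN=(all ⊤) | OUT={b:+, c:+; rest ⊤}
  B2: | IN={c:+; rest ⊤} | OUT={c:+, d:+; rest ⊤}
  B3: | IN=(all ⊤) | OUT={c:+; rest ⊤}
  B4: | IN={c:+; rest ⊤} | OUT={c:+; rest ⊤}
  B5: | IN={c:+; rest ⊤} | OUT={c:+, e:0; rest ⊤}
  B6: | IN={c:+, e:0; rest ⊤} | OUT={c:0, e:0; rest ⊤}
  B7: | IN={c:0, e:0; rest ⊤} | OUT={c:0; rest ⊤}
  B8: | IN=(all ⊤) | OUT={c:0, d:-; rest ⊤}
  B9: | IN={c:0; rest ⊤} | OUT={b:-, c:0; rest ⊤}

Merge at B7: IN[B7] = OUT[B6] = {a: ⊤, b: ⊤, c: 0, d: ⊤, e: 0, f: ⊤}

Answer: {a: ⊤, b: ⊤, c: 0, d: ⊤, e: 0, f: ⊤}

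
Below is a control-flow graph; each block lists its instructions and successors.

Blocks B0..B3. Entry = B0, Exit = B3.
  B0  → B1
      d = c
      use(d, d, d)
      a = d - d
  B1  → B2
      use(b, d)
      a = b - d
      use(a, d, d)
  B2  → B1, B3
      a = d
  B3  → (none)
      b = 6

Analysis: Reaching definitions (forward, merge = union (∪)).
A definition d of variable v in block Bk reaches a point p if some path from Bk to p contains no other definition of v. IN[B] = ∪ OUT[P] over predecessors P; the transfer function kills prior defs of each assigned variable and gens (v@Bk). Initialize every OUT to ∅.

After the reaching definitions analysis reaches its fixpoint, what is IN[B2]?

Per-block solution:
  B0:  IN={}  OUT={a@B0, d@B0}
  B1:  IN={a@B0, a@B2, d@B0}  OUT={a@B1, d@B0}
  B2:  IN={a@B1, d@B0}  OUT={a@B2, d@B0}
  B3:  IN={a@B2, d@B0}  OUT={a@B2, b@B3, d@B0}

Merge at B2: IN[B2] = OUT[B1] = {a@B1, d@B0}

Answer: {a@B1, d@B0}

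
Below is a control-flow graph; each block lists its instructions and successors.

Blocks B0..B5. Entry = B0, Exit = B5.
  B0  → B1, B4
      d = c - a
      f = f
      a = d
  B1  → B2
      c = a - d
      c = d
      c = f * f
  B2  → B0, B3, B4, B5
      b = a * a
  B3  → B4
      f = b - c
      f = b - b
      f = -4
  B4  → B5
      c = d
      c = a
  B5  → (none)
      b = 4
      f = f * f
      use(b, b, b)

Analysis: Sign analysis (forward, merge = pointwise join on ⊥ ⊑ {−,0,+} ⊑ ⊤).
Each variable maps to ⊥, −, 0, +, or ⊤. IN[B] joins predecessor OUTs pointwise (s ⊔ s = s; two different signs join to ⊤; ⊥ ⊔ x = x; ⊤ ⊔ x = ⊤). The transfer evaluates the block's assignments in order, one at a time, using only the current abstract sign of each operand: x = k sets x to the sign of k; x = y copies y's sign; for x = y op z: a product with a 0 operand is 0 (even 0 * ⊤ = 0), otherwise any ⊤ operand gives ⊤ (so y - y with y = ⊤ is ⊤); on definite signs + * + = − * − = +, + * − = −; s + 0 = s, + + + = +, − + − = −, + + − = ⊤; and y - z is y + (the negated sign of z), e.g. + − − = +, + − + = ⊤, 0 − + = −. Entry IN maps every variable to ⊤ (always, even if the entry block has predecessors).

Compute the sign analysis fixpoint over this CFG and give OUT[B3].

Per-block solution:
  B0:   IN=(all ⊤)   OUT=(all ⊤)
  B1:   IN=(all ⊤)   OUT=(all ⊤)
  B2:   IN=(all ⊤)   OUT=(all ⊤)
  B3:   IN=(all ⊤)   OUT={f:-; rest ⊤}
  B4:   IN=(all ⊤)   OUT=(all ⊤)
  B5:   IN=(all ⊤)   OUT={b:+; rest ⊤}

Merge at B3: IN[B3] = OUT[B2] = {a: ⊤, b: ⊤, c: ⊤, d: ⊤, e: ⊤, f: ⊤}
Applying B3's transfer function to that IN value gives OUT[B3] (row B3 above).

Answer: {a: ⊤, b: ⊤, c: ⊤, d: ⊤, e: ⊤, f: -}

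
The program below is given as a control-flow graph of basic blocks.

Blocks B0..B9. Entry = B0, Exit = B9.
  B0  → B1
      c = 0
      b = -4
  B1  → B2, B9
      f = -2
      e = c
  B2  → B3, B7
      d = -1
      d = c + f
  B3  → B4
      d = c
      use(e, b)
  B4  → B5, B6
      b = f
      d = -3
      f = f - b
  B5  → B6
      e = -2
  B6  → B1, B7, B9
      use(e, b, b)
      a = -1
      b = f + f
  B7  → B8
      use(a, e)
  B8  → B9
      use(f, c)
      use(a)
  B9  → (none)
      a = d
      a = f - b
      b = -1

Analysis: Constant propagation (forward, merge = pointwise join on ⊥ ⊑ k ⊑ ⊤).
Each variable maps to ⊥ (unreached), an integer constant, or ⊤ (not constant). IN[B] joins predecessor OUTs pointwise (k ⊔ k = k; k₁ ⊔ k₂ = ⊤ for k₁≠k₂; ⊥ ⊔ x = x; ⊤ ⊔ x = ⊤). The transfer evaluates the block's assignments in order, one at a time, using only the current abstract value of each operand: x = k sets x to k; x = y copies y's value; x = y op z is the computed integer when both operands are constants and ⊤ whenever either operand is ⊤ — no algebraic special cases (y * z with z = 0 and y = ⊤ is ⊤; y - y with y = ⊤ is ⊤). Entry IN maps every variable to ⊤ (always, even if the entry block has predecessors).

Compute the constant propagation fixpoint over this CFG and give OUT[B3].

Answer: {a: ⊤, b: ⊤, c: 0, d: 0, e: 0, f: -2}

Derivation:
Fixpoint table:
  B0:   IN=(all ⊤)   OUT={b:-4, c:0; rest ⊤}
  B1:   IN={c:0; rest ⊤}   OUT={c:0, e:0, f:-2; rest ⊤}
  B2:   IN={c:0, e:0, f:-2; rest ⊤}   OUT={c:0, d:-2, e:0, f:-2; rest ⊤}
  B3:   IN={c:0, d:-2, e:0, f:-2; rest ⊤}   OUT={c:0, d:0, e:0, f:-2; rest ⊤}
  B4:   IN={c:0, d:0, e:0, f:-2; rest ⊤}   OUT={b:-2, c:0, d:-3, e:0, f:0; rest ⊤}
  B5:   IN={b:-2, c:0, d:-3, e:0, f:0; rest ⊤}   OUT={b:-2, c:0, d:-3, e:-2, f:0; rest ⊤}
  B6:   IN={b:-2, c:0, d:-3, f:0; rest ⊤}   OUT={a:-1, b:0, c:0, d:-3, f:0; rest ⊤}
  B7:   IN={c:0; rest ⊤}   OUT={c:0; rest ⊤}
  B8:   IN={c:0; rest ⊤}   OUT={c:0; rest ⊤}
  B9:   IN={c:0; rest ⊤}   OUT={b:-1, c:0; rest ⊤}

Merge at B3: IN[B3] = OUT[B2] = {a: ⊤, b: ⊤, c: 0, d: -2, e: 0, f: -2}
Applying B3's transfer function to that IN value gives OUT[B3] (row B3 above).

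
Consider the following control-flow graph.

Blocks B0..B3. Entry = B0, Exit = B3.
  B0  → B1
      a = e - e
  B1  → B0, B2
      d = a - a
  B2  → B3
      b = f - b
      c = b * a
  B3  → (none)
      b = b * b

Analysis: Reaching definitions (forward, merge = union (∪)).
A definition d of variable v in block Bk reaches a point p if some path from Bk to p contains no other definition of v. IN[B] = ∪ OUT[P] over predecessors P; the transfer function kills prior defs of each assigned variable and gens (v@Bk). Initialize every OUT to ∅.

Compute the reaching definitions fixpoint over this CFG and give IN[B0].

Fixpoint table:
  B0:  IN={a@B0, d@B1}  OUT={a@B0, d@B1}
  B1:  IN={a@B0, d@B1}  OUT={a@B0, d@B1}
  B2:  IN={a@B0, d@B1}  OUT={a@B0, b@B2, c@B2, d@B1}
  B3:  IN={a@B0, b@B2, c@B2, d@B1}  OUT={a@B0, b@B3, c@B2, d@B1}

Merge at B0 (entry node, so the boundary value {} is joined with the incoming edge(s)): IN[B0] = {} ⊔ OUT[B1] = {a@B0, d@B1}

Answer: {a@B0, d@B1}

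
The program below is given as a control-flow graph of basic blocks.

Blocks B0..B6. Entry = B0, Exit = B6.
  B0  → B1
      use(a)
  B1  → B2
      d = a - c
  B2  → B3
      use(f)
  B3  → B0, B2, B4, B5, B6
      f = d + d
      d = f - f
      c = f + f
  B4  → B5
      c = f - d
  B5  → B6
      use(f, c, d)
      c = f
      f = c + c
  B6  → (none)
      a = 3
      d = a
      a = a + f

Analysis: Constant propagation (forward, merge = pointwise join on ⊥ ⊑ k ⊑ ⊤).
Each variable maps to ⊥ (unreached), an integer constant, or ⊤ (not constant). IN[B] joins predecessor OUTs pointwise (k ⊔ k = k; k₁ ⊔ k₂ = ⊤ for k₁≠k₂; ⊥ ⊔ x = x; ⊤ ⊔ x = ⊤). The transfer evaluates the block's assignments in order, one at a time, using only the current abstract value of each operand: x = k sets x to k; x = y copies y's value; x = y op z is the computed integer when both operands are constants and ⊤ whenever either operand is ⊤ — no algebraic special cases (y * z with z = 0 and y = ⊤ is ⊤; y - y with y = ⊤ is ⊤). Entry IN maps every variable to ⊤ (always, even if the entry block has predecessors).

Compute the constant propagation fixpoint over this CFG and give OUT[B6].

Per-block solution:
  B0:  IN=(all ⊤)  OUT=(all ⊤)
  B1:  IN=(all ⊤)  OUT=(all ⊤)
  B2:  IN=(all ⊤)  OUT=(all ⊤)
  B3:  IN=(all ⊤)  OUT=(all ⊤)
  B4:  IN=(all ⊤)  OUT=(all ⊤)
  B5:  IN=(all ⊤)  OUT=(all ⊤)
  B6:  IN=(all ⊤)  OUT={d:3; rest ⊤}

Merge at B6: IN[B6] = OUT[B3] ⊔ OUT[B5] = {a: ⊤, b: ⊤, c: ⊤, d: ⊤, e: ⊤, f: ⊤}
Applying B6's transfer function to that IN value gives OUT[B6] (row B6 above).

Answer: {a: ⊤, b: ⊤, c: ⊤, d: 3, e: ⊤, f: ⊤}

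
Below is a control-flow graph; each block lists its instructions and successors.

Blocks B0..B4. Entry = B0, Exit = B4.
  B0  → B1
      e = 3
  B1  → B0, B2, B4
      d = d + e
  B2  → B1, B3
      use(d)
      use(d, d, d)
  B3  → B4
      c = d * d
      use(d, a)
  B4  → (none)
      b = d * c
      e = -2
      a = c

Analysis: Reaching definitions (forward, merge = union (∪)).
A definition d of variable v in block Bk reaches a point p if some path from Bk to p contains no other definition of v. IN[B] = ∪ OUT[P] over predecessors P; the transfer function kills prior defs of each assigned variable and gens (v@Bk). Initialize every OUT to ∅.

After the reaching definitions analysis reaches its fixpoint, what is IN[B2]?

Answer: {d@B1, e@B0}

Working:
Per-block solution:
  B0:   IN={d@B1, e@B0}   OUT={d@B1, e@B0}
  B1:   IN={d@B1, e@B0}   OUT={d@B1, e@B0}
  B2:   IN={d@B1, e@B0}   OUT={d@B1, e@B0}
  B3:   IN={d@B1, e@B0}   OUT={c@B3, d@B1, e@B0}
  B4:   IN={c@B3, d@B1, e@B0}   OUT={a@B4, b@B4, c@B3, d@B1, e@B4}

Merge at B2: IN[B2] = OUT[B1] = {d@B1, e@B0}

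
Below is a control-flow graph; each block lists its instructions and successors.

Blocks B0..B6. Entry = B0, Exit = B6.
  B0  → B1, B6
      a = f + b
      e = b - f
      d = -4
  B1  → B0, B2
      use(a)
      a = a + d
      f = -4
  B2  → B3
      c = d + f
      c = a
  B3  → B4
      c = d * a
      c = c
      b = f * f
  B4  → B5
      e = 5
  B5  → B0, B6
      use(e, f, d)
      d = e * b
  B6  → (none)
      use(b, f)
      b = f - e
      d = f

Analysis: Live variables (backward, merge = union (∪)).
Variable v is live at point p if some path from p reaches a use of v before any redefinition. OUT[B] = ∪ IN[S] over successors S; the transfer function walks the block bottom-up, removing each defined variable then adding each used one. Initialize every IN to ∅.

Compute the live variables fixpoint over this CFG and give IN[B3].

Answer: {a, d, f}

Derivation:
Fixpoint table:
  B0:   IN={b, f}   OUT={a, b, d, e, f}
  B1:   IN={a, b, d}   OUT={a, b, d, f}
  B2:   IN={a, d, f}   OUT={a, d, f}
  B3:   IN={a, d, f}   OUT={b, d, f}
  B4:   IN={b, d, f}   OUT={b, d, e, f}
  B5:   IN={b, d, e, f}   OUT={b, e, f}
  B6:   IN={b, e, f}   OUT={}

Merge at B3: OUT[B3] = IN[B4] = {b, d, f}
Applying B3's transfer function to that OUT value gives IN[B3] (row B3 above).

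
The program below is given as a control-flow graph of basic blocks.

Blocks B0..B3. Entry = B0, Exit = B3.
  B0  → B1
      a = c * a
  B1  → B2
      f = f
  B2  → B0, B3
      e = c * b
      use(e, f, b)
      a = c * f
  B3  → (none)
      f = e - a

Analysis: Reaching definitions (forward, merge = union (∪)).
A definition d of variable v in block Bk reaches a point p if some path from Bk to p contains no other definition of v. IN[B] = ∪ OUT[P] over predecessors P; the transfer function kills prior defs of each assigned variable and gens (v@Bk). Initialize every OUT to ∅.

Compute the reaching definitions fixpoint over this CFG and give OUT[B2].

Fixpoint table:
  B0:  IN={a@B2, e@B2, f@B1}  OUT={a@B0, e@B2, f@B1}
  B1:  IN={a@B0, e@B2, f@B1}  OUT={a@B0, e@B2, f@B1}
  B2:  IN={a@B0, e@B2, f@B1}  OUT={a@B2, e@B2, f@B1}
  B3:  IN={a@B2, e@B2, f@B1}  OUT={a@B2, e@B2, f@B3}

Merge at B2: IN[B2] = OUT[B1] = {a@B0, e@B2, f@B1}
Applying B2's transfer function to that IN value gives OUT[B2] (row B2 above).

Answer: {a@B2, e@B2, f@B1}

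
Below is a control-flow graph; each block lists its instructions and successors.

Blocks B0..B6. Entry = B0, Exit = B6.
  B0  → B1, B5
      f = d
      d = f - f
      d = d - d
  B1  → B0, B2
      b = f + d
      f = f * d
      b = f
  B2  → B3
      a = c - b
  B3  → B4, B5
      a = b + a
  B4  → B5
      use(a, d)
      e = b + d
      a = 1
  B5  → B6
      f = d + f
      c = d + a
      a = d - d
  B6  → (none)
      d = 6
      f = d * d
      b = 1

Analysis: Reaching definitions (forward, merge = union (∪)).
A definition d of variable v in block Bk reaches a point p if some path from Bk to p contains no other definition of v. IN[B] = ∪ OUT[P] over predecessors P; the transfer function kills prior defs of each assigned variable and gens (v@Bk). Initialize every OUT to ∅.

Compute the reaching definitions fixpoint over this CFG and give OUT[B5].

Per-block solution:
  B0: | IN={b@B1, d@B0, f@B1} | OUT={b@B1, d@B0, f@B0}
  B1: | IN={b@B1, d@B0, f@B0} | OUT={b@B1, d@B0, f@B1}
  B2: | IN={b@B1, d@B0, f@B1} | OUT={a@B2, b@B1, d@B0, f@B1}
  B3: | IN={a@B2, b@B1, d@B0, f@B1} | OUT={a@B3, b@B1, d@B0, f@B1}
  B4: | IN={a@B3, b@B1, d@B0, f@B1} | OUT={a@B4, b@B1, d@B0, e@B4, f@B1}
  B5: | IN={a@B3, a@B4, b@B1, d@B0, e@B4, f@B0, f@B1} | OUT={a@B5, b@B1, c@B5, d@B0, e@B4, f@B5}
  B6: | IN={a@B5, b@B1, c@B5, d@B0, e@B4, f@B5} | OUT={a@B5, b@B6, c@B5, d@B6, e@B4, f@B6}

Merge at B5: IN[B5] = OUT[B0] ⊔ OUT[B3] ⊔ OUT[B4] = {a@B3, a@B4, b@B1, d@B0, e@B4, f@B0, f@B1}
Applying B5's transfer function to that IN value gives OUT[B5] (row B5 above).

Answer: {a@B5, b@B1, c@B5, d@B0, e@B4, f@B5}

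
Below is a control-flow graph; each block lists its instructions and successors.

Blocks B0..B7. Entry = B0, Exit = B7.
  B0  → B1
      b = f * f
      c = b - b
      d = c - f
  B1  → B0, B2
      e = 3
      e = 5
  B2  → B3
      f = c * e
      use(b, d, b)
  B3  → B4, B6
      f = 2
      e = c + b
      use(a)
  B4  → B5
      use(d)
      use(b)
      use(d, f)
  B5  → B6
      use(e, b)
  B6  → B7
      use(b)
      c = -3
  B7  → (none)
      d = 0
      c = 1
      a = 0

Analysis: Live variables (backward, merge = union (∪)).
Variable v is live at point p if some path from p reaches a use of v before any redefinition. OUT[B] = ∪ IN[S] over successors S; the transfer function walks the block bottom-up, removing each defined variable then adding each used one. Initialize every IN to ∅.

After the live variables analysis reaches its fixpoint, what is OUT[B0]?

Converged values:
  B0: | IN={a, f} | OUT={a, b, c, d, f}
  B1: | IN={a, b, c, d, f} | OUT={a, b, c, d, e, f}
  B2: | IN={a, b, c, d, e} | OUT={a, b, c, d}
  B3: | IN={a, b, c, d} | OUT={b, d, e, f}
  B4: | IN={b, d, e, f} | OUT={b, e}
  B5: | IN={b, e} | OUT={b}
  B6: | IN={b} | OUT={}
  B7: | IN={} | OUT={}

Merge at B0: OUT[B0] = IN[B1] = {a, b, c, d, f}

Answer: {a, b, c, d, f}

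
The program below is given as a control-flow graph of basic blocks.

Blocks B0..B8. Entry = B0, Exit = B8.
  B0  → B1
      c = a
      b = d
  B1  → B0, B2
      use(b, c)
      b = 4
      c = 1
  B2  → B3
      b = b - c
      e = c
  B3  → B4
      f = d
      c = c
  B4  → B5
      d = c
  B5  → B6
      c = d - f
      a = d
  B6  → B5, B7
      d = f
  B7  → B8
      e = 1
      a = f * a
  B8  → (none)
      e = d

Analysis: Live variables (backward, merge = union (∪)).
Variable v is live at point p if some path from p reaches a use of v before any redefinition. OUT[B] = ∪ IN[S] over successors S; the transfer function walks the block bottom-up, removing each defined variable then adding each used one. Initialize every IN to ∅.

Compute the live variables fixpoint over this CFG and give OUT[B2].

Answer: {c, d}

Trace:
Converged values:
  B0:  IN={a, d}  OUT={a, b, c, d}
  B1:  IN={a, b, c, d}  OUT={a, b, c, d}
  B2:  IN={b, c, d}  OUT={c, d}
  B3:  IN={c, d}  OUT={c, f}
  B4:  IN={c, f}  OUT={d, f}
  B5:  IN={d, f}  OUT={a, f}
  B6:  IN={a, f}  OUT={a, d, f}
  B7:  IN={a, d, f}  OUT={d}
  B8:  IN={d}  OUT={}

Merge at B2: OUT[B2] = IN[B3] = {c, d}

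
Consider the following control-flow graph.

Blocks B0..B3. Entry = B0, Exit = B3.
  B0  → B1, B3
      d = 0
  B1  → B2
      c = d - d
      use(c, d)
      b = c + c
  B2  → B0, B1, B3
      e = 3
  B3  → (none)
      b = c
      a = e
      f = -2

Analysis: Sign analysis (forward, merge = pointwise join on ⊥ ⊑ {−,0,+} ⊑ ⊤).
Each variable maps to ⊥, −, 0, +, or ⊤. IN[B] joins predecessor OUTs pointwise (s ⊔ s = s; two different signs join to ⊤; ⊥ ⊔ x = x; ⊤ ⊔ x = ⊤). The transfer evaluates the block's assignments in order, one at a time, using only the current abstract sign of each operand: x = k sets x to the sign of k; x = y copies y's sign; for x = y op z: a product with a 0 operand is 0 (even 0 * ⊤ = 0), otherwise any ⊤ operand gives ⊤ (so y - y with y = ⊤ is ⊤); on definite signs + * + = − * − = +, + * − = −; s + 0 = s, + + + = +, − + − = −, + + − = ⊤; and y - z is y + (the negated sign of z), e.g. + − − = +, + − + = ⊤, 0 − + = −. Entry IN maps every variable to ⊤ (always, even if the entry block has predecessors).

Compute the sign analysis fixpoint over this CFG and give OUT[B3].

Per-block solution:
  B0:  IN=(all ⊤)  OUT={d:0; rest ⊤}
  B1:  IN={d:0; rest ⊤}  OUT={b:0, c:0, d:0; rest ⊤}
  B2:  IN={b:0, c:0, d:0; rest ⊤}  OUT={b:0, c:0, d:0, e:+; rest ⊤}
  B3:  IN={d:0; rest ⊤}  OUT={d:0, f:-; rest ⊤}

Merge at B3: IN[B3] = OUT[B0] ⊔ OUT[B2] = {a: ⊤, b: ⊤, c: ⊤, d: 0, e: ⊤, f: ⊤}
Applying B3's transfer function to that IN value gives OUT[B3] (row B3 above).

Answer: {a: ⊤, b: ⊤, c: ⊤, d: 0, e: ⊤, f: -}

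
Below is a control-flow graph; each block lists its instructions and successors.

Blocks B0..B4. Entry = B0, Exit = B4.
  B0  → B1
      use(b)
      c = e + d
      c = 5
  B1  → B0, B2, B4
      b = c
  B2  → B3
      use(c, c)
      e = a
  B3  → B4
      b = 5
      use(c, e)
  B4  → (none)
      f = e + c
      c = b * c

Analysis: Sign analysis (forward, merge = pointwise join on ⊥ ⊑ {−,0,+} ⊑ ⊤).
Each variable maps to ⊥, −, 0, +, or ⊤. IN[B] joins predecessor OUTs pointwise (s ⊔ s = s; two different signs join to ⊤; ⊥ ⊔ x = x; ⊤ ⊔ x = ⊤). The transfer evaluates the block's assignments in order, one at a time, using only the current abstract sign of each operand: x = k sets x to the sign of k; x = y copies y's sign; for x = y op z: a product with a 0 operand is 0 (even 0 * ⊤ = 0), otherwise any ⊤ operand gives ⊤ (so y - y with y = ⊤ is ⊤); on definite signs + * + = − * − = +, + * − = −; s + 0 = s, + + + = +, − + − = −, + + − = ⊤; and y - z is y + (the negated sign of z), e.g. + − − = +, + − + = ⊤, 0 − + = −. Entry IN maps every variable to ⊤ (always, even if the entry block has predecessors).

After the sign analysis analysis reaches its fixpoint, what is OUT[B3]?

Fixpoint table:
  B0:   IN=(all ⊤)   OUT={c:+; rest ⊤}
  B1:   IN={c:+; rest ⊤}   OUT={b:+, c:+; rest ⊤}
  B2:   IN={b:+, c:+; rest ⊤}   OUT={b:+, c:+; rest ⊤}
  B3:   IN={b:+, c:+; rest ⊤}   OUT={b:+, c:+; rest ⊤}
  B4:   IN={b:+, c:+; rest ⊤}   OUT={b:+, c:+; rest ⊤}

Merge at B3: IN[B3] = OUT[B2] = {a: ⊤, b: +, c: +, d: ⊤, e: ⊤, f: ⊤}
Applying B3's transfer function to that IN value gives OUT[B3] (row B3 above).

Answer: {a: ⊤, b: +, c: +, d: ⊤, e: ⊤, f: ⊤}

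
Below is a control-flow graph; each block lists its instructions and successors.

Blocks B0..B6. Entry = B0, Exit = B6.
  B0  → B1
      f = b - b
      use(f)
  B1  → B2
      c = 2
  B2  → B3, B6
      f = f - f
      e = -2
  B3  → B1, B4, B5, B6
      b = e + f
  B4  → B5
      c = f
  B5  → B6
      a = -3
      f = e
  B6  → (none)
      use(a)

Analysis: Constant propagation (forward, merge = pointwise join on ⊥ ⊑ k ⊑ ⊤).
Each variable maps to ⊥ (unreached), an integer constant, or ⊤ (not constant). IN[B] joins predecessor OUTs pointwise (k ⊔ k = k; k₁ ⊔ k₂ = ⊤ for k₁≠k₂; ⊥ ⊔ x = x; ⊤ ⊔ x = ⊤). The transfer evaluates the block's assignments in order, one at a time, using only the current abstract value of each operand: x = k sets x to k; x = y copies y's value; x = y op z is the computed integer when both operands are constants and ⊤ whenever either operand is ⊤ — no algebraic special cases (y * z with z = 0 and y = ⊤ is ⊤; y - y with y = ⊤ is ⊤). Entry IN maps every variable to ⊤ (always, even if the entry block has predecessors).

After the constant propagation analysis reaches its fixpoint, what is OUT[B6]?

Converged values:
  B0:  IN=(all ⊤)  OUT=(all ⊤)
  B1:  IN=(all ⊤)  OUT={c:2; rest ⊤}
  B2:  IN={c:2; rest ⊤}  OUT={c:2, e:-2; rest ⊤}
  B3:  IN={c:2, e:-2; rest ⊤}  OUT={c:2, e:-2; rest ⊤}
  B4:  IN={c:2, e:-2; rest ⊤}  OUT={e:-2; rest ⊤}
  B5:  IN={e:-2; rest ⊤}  OUT={a:-3, e:-2, f:-2; rest ⊤}
  B6:  IN={e:-2; rest ⊤}  OUT={e:-2; rest ⊤}

Merge at B6: IN[B6] = OUT[B2] ⊔ OUT[B3] ⊔ OUT[B5] = {a: ⊤, b: ⊤, c: ⊤, d: ⊤, e: -2, f: ⊤}
Applying B6's transfer function to that IN value gives OUT[B6] (row B6 above).

Answer: {a: ⊤, b: ⊤, c: ⊤, d: ⊤, e: -2, f: ⊤}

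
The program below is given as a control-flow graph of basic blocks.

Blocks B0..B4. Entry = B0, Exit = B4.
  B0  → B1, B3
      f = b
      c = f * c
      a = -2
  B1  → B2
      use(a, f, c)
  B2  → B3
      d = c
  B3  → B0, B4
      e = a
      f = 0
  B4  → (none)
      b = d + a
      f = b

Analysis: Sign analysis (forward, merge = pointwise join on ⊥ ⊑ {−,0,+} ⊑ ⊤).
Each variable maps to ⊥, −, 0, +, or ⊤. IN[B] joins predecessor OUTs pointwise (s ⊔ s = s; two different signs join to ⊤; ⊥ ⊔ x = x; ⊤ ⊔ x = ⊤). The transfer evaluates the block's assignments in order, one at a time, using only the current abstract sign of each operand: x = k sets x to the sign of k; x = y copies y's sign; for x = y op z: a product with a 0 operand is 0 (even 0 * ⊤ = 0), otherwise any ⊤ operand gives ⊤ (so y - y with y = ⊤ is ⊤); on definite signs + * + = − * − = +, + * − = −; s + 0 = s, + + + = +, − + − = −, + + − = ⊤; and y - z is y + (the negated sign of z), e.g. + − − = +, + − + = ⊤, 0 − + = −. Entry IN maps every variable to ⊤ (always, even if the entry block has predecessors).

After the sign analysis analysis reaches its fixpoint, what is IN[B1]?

Converged values:
  B0:   IN=(all ⊤)   OUT={a:-; rest ⊤}
  B1:   IN={a:-; rest ⊤}   OUT={a:-; rest ⊤}
  B2:   IN={a:-; rest ⊤}   OUT={a:-; rest ⊤}
  B3:   IN={a:-; rest ⊤}   OUT={a:-, e:-, f:0; rest ⊤}
  B4:   IN={a:-, e:-, f:0; rest ⊤}   OUT={a:-, e:-; rest ⊤}

Merge at B1: IN[B1] = OUT[B0] = {a: -, b: ⊤, c: ⊤, d: ⊤, e: ⊤, f: ⊤}

Answer: {a: -, b: ⊤, c: ⊤, d: ⊤, e: ⊤, f: ⊤}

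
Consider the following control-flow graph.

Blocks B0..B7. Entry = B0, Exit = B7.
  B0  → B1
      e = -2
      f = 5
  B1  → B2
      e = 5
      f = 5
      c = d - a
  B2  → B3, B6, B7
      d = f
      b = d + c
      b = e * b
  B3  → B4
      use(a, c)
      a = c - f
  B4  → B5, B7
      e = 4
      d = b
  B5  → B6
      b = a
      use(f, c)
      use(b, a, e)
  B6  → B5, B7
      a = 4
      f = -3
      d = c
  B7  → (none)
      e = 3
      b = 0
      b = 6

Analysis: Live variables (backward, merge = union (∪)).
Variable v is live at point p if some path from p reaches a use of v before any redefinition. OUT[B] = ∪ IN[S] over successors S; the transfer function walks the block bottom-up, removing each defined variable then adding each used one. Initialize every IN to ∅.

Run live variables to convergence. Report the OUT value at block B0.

Converged values:
  B0: | IN={a, d} | OUT={a, d}
  B1: | IN={a, d} | OUT={a, c, e, f}
  B2: | IN={a, c, e, f} | OUT={a, b, c, e, f}
  B3: | IN={a, b, c, f} | OUT={a, b, c, f}
  B4: | IN={a, b, c, f} | OUT={a, c, e, f}
  B5: | IN={a, c, e, f} | OUT={c, e}
  B6: | IN={c, e} | OUT={a, c, e, f}
  B7: | IN={} | OUT={}

Merge at B0: OUT[B0] = IN[B1] = {a, d}

Answer: {a, d}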